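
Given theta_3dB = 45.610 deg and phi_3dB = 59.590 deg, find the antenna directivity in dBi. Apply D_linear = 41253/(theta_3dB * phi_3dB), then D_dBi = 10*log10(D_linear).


D_linear = 41253 / (45.610 * 59.590) = 15.17826
D_dBi = 10 * log10(15.17826) = 11.81 dBi

11.81 dBi


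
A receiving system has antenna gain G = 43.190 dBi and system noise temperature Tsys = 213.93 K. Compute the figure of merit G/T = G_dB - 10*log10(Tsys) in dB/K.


G/T = 43.190 - 10*log10(213.93) = 43.190 - 23.30272 = 19.89 dB/K

19.89 dB/K


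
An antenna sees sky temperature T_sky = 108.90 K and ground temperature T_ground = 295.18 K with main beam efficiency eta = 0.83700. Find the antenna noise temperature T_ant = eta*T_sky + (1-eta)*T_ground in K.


T_ant = 0.83700 * 108.90 + (1 - 0.83700) * 295.18 = 139.3 K

139.3 K


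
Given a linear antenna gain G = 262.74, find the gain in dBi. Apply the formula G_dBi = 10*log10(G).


G_dBi = 10 * log10(262.74) = 24.20 dBi

24.20 dBi


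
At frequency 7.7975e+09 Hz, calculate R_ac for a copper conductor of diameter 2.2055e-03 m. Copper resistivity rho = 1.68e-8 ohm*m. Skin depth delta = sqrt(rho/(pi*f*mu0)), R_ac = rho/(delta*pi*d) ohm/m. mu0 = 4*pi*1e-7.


delta = sqrt(1.68e-8 / (pi * 7.7975e+09 * 4*pi*1e-7)) = 7.387493e-07 m
R_ac = 1.68e-8 / (7.387493e-07 * pi * 2.2055e-03) = 3.282 ohm/m

3.282 ohm/m


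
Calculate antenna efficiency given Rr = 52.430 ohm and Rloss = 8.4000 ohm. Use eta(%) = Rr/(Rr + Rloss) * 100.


eta = 52.430 / (52.430 + 8.4000) * 100 = 86.19%

86.19%


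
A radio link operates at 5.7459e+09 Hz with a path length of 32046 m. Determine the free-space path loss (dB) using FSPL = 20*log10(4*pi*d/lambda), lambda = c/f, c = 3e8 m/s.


lambda = c / f = 3.0000e+08 / 5.7459e+09 = 0.05221114 m
FSPL = 20 * log10(4*pi*32046/0.05221114) = 137.7 dB

137.7 dB


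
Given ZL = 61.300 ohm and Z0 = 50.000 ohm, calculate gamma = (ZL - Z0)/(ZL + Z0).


gamma = (61.300 - 50.000) / (61.300 + 50.000) = 0.1015

0.1015


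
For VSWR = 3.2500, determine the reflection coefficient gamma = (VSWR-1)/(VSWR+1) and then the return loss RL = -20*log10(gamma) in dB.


gamma = (3.2500 - 1) / (3.2500 + 1) = 0.5294118
RL = -20 * log10(0.5294118) = 5.524 dB

5.524 dB


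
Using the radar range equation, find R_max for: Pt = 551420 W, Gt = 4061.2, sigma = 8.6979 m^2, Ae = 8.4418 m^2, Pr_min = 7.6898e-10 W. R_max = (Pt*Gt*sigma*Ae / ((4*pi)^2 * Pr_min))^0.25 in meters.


R^4 = 551420*4061.2*8.6979*8.4418 / ((4*pi)^2 * 7.6898e-10) = 1.354103e+18
R_max = 1.354103e+18^0.25 = 34112 m

34112 m


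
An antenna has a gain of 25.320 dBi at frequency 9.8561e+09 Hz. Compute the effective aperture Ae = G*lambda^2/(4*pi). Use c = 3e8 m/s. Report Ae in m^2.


lambda = c / f = 3.0000e+08 / 9.8561e+09 = 0.03043800 m
G_linear = 10^(25.320/10) = 340.4082
Ae = G_linear * lambda^2 / (4*pi) = 340.4082 * 0.03043800^2 / (4*pi) = 0.02510 m^2

0.02510 m^2


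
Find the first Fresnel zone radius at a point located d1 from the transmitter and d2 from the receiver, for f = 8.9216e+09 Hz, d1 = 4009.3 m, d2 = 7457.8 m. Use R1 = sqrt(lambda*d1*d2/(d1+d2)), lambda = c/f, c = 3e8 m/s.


lambda = c / f = 3.0000e+08 / 8.9216e+09 = 0.03362626 m
R1 = sqrt(0.03362626 * 4009.3 * 7457.8 / (4009.3 + 7457.8)) = 9.364 m

9.364 m


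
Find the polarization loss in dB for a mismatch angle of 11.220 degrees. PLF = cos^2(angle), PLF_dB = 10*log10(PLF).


PLF_linear = cos^2(11.220 deg) = 0.9621399
PLF_dB = 10 * log10(0.9621399) = -0.1676 dB

-0.1676 dB


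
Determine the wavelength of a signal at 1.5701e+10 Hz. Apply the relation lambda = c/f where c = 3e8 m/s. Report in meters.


lambda = c / f = 3.0000e+08 / 1.5701e+10 = 0.01911 m

0.01911 m


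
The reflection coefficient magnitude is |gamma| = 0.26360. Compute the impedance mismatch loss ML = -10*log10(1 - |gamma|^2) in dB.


ML = -10 * log10(1 - 0.26360^2) = -10 * log10(0.93051504) = 0.3128 dB

0.3128 dB


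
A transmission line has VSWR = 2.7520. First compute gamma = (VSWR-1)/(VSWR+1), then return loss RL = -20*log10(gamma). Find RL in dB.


gamma = (2.7520 - 1) / (2.7520 + 1) = 0.4669510
RL = -20 * log10(0.4669510) = 6.615 dB

6.615 dB


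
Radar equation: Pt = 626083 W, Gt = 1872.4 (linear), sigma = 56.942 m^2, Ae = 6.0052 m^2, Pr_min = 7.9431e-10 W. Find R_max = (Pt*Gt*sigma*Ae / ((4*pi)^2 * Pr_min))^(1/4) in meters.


R^4 = 626083*1872.4*56.942*6.0052 / ((4*pi)^2 * 7.9431e-10) = 3.195810e+18
R_max = 3.195810e+18^0.25 = 42281 m

42281 m


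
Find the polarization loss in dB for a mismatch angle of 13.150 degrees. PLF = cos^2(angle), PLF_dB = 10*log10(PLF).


PLF_linear = cos^2(13.150 deg) = 0.9482432
PLF_dB = 10 * log10(0.9482432) = -0.2308 dB

-0.2308 dB


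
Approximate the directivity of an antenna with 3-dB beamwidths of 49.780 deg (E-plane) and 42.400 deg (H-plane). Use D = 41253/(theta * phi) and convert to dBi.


D_linear = 41253 / (49.780 * 42.400) = 19.54496
D_dBi = 10 * log10(19.54496) = 12.91 dBi

12.91 dBi


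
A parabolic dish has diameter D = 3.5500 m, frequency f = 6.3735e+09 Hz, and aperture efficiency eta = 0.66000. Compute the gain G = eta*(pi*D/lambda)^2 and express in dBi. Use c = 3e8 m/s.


lambda = c / f = 3.0000e+08 / 6.3735e+09 = 0.04706990 m
G_linear = 0.66000 * (pi * 3.5500 / 0.04706990)^2 = 37052.19
G_dBi = 10 * log10(37052.19) = 45.69 dBi

45.69 dBi


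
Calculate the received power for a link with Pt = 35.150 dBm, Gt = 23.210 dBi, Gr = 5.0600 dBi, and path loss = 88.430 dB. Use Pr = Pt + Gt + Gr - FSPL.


Pr = 35.150 + 23.210 + 5.0600 - 88.430 = -25.01 dBm

-25.01 dBm


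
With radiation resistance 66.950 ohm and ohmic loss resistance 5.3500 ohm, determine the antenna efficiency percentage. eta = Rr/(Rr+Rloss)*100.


eta = 66.950 / (66.950 + 5.3500) * 100 = 92.60%

92.60%


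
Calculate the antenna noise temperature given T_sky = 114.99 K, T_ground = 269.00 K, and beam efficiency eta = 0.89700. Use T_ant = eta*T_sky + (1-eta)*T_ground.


T_ant = 0.89700 * 114.99 + (1 - 0.89700) * 269.00 = 130.9 K

130.9 K


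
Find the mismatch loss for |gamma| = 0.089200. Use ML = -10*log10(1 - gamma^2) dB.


ML = -10 * log10(1 - 0.089200^2) = -10 * log10(0.99204336) = 0.03469 dB

0.03469 dB


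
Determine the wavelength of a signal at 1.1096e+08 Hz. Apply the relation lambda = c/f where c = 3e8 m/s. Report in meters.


lambda = c / f = 3.0000e+08 / 1.1096e+08 = 2.704 m

2.704 m


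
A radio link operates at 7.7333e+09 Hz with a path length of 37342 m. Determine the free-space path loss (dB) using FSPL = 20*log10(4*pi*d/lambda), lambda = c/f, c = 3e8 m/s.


lambda = c / f = 3.0000e+08 / 7.7333e+09 = 0.03879327 m
FSPL = 20 * log10(4*pi*37342/0.03879327) = 141.7 dB

141.7 dB


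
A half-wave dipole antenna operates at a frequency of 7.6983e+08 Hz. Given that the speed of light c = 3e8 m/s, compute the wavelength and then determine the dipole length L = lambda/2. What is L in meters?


lambda = c / f = 3.0000e+08 / 7.6983e+08 = 0.3896964 m
L = lambda / 2 = 0.3896964 / 2 = 0.1948 m

0.1948 m


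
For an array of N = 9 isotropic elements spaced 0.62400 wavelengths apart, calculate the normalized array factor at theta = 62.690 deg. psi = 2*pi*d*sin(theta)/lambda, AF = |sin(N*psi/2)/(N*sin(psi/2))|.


psi = 2*pi*0.62400*sin(62.690 deg) = 3.483694 rad
AF = |sin(9*3.483694/2) / (9*sin(3.483694/2))| = 3.533e-03

3.533e-03


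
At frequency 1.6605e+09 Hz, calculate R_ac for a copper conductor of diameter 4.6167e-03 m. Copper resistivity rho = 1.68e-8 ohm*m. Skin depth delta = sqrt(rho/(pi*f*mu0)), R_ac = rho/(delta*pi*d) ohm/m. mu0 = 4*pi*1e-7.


delta = sqrt(1.68e-8 / (pi * 1.6605e+09 * 4*pi*1e-7)) = 1.600867e-06 m
R_ac = 1.68e-8 / (1.600867e-06 * pi * 4.6167e-03) = 0.7236 ohm/m

0.7236 ohm/m


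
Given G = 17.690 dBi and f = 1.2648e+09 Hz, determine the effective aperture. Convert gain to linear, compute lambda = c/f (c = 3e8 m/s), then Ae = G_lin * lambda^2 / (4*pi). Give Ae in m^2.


lambda = c / f = 3.0000e+08 / 1.2648e+09 = 0.2371917 m
G_linear = 10^(17.690/10) = 58.74894
Ae = G_linear * lambda^2 / (4*pi) = 58.74894 * 0.2371917^2 / (4*pi) = 0.2630 m^2

0.2630 m^2


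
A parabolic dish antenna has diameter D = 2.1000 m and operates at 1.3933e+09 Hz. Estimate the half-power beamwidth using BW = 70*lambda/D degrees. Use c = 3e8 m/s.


lambda = c / f = 3.0000e+08 / 1.3933e+09 = 0.2153162 m
BW = 70 * 0.2153162 / 2.1000 = 7.177 deg

7.177 deg


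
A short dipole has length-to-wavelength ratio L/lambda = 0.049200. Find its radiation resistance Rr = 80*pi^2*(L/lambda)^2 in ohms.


Rr = 80 * pi^2 * (0.049200)^2 = 80 * 9.869604 * 2.420640e-03 = 1.911 ohm

1.911 ohm


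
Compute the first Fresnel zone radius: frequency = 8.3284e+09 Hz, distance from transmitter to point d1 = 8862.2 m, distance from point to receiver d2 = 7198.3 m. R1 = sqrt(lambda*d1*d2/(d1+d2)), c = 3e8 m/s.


lambda = c / f = 3.0000e+08 / 8.3284e+09 = 0.03602132 m
R1 = sqrt(0.03602132 * 8862.2 * 7198.3 / (8862.2 + 7198.3)) = 11.96 m

11.96 m


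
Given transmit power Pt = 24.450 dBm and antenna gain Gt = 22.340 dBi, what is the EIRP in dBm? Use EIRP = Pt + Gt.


EIRP = Pt + Gt = 24.450 + 22.340 = 46.79 dBm

46.79 dBm


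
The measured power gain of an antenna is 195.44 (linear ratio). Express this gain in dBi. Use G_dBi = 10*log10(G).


G_dBi = 10 * log10(195.44) = 22.91 dBi

22.91 dBi


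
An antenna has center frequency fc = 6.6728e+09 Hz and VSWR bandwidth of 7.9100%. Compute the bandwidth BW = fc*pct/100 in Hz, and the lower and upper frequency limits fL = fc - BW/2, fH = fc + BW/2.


BW = 6.6728e+09 * 7.9100/100 = 5.278185e+08 Hz
fL = 6.6728e+09 - 5.278185e+08/2 = 6.409e+09 Hz
fH = 6.6728e+09 + 5.278185e+08/2 = 6.937e+09 Hz

BW=5.278e+08 Hz, fL=6.409e+09 Hz, fH=6.937e+09 Hz


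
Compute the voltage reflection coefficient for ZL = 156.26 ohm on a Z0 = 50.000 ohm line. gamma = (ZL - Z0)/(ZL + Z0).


gamma = (156.26 - 50.000) / (156.26 + 50.000) = 0.5152

0.5152


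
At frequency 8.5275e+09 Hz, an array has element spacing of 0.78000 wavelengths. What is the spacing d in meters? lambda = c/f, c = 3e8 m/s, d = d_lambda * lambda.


lambda = c / f = 3.0000e+08 / 8.5275e+09 = 0.03518030 m
d = 0.78000 * 0.03518030 = 0.02744 m

0.02744 m


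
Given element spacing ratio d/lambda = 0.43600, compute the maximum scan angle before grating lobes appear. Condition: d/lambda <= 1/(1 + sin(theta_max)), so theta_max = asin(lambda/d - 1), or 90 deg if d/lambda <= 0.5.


lambda/d - 1 = 1/0.43600 - 1 = 1.293578 >= 1
d/lambda <= 0.5, so the array can scan to endfire without grating lobes: theta_max = 90 deg

90 deg


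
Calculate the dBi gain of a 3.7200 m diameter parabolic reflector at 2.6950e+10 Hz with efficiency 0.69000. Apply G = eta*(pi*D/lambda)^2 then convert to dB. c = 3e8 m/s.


lambda = c / f = 3.0000e+08 / 2.6950e+10 = 0.01113173 m
G_linear = 0.69000 * (pi * 3.7200 / 0.01113173)^2 = 760517.8
G_dBi = 10 * log10(760517.8) = 58.81 dBi

58.81 dBi


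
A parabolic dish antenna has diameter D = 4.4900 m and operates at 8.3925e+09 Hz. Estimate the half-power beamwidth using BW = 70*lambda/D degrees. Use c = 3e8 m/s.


lambda = c / f = 3.0000e+08 / 8.3925e+09 = 0.03574620 m
BW = 70 * 0.03574620 / 4.4900 = 0.5573 deg

0.5573 deg


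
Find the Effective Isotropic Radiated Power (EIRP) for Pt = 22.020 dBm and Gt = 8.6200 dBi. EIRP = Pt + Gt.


EIRP = Pt + Gt = 22.020 + 8.6200 = 30.64 dBm

30.64 dBm


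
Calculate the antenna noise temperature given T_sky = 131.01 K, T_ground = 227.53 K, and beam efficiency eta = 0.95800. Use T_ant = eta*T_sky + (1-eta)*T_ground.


T_ant = 0.95800 * 131.01 + (1 - 0.95800) * 227.53 = 135.1 K

135.1 K


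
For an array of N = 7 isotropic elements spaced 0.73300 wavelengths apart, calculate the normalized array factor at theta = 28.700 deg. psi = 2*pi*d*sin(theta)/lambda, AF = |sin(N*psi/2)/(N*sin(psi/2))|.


psi = 2*pi*0.73300*sin(28.700 deg) = 2.211705 rad
AF = |sin(7*2.211705/2) / (7*sin(2.211705/2))| = 0.1588

0.1588


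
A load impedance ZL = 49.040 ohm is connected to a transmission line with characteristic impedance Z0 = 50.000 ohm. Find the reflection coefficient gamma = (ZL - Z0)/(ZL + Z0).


gamma = (49.040 - 50.000) / (49.040 + 50.000) = -9.693e-03

-9.693e-03


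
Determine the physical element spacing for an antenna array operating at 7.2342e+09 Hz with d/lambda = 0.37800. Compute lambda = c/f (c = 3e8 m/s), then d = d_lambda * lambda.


lambda = c / f = 3.0000e+08 / 7.2342e+09 = 0.04146969 m
d = 0.37800 * 0.04146969 = 0.01568 m

0.01568 m


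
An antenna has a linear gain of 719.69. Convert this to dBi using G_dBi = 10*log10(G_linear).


G_dBi = 10 * log10(719.69) = 28.57 dBi

28.57 dBi


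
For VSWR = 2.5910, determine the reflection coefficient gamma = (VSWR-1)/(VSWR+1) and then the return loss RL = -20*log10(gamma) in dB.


gamma = (2.5910 - 1) / (2.5910 + 1) = 0.4430521
RL = -20 * log10(0.4430521) = 7.071 dB

7.071 dB


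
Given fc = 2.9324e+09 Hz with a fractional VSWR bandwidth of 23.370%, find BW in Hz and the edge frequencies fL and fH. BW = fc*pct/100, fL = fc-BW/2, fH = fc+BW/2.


BW = 2.9324e+09 * 23.370/100 = 6.853019e+08 Hz
fL = 2.9324e+09 - 6.853019e+08/2 = 2.590e+09 Hz
fH = 2.9324e+09 + 6.853019e+08/2 = 3.275e+09 Hz

BW=6.853e+08 Hz, fL=2.590e+09 Hz, fH=3.275e+09 Hz


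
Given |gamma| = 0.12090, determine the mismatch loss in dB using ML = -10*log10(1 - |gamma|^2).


ML = -10 * log10(1 - 0.12090^2) = -10 * log10(0.98538319) = 0.06395 dB

0.06395 dB


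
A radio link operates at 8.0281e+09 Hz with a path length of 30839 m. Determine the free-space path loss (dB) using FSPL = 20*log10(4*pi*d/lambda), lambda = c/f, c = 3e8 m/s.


lambda = c / f = 3.0000e+08 / 8.0281e+09 = 0.03736874 m
FSPL = 20 * log10(4*pi*30839/0.03736874) = 140.3 dB

140.3 dB


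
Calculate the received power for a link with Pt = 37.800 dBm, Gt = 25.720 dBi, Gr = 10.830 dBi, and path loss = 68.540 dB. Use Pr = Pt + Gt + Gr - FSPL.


Pr = 37.800 + 25.720 + 10.830 - 68.540 = 5.81 dBm

5.81 dBm


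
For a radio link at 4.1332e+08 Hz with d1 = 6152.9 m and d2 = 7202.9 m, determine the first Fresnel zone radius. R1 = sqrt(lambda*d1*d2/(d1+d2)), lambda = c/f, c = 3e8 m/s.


lambda = c / f = 3.0000e+08 / 4.1332e+08 = 0.7258299 m
R1 = sqrt(0.7258299 * 6152.9 * 7202.9 / (6152.9 + 7202.9)) = 49.08 m

49.08 m


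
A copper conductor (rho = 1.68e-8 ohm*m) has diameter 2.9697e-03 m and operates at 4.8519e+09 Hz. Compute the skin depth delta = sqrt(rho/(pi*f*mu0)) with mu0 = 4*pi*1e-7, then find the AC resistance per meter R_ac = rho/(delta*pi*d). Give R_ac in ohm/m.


delta = sqrt(1.68e-8 / (pi * 4.8519e+09 * 4*pi*1e-7)) = 9.365239e-07 m
R_ac = 1.68e-8 / (9.365239e-07 * pi * 2.9697e-03) = 1.923 ohm/m

1.923 ohm/m


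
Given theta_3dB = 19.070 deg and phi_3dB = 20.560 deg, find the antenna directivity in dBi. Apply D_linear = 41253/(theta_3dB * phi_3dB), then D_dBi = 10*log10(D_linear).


D_linear = 41253 / (19.070 * 20.560) = 105.2160
D_dBi = 10 * log10(105.2160) = 20.22 dBi

20.22 dBi


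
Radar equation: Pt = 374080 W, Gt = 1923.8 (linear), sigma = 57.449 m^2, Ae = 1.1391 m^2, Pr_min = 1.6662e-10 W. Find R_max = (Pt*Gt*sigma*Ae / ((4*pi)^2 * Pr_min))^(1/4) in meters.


R^4 = 374080*1923.8*57.449*1.1391 / ((4*pi)^2 * 1.6662e-10) = 1.789872e+18
R_max = 1.789872e+18^0.25 = 36577 m

36577 m


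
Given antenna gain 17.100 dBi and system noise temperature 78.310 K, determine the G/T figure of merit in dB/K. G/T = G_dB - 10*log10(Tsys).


G/T = 17.100 - 10*log10(78.310) = 17.100 - 18.93817 = -1.838 dB/K

-1.838 dB/K


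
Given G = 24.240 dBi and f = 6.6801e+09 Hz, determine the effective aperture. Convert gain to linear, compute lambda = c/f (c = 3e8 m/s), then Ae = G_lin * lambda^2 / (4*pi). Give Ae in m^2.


lambda = c / f = 3.0000e+08 / 6.6801e+09 = 0.04490951 m
G_linear = 10^(24.240/10) = 265.4606
Ae = G_linear * lambda^2 / (4*pi) = 265.4606 * 0.04490951^2 / (4*pi) = 0.04261 m^2

0.04261 m^2


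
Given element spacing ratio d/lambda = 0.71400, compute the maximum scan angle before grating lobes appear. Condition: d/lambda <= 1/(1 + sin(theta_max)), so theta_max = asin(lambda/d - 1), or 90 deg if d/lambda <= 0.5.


lambda/d - 1 = 1/0.71400 - 1 = 0.4005602
theta_max = asin(0.4005602) = 23.61 deg

23.61 deg


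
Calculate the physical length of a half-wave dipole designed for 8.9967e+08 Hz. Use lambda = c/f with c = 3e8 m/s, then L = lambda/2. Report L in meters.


lambda = c / f = 3.0000e+08 / 8.9967e+08 = 0.3334556 m
L = lambda / 2 = 0.3334556 / 2 = 0.1667 m

0.1667 m


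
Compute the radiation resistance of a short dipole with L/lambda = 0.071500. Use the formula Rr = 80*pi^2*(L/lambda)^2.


Rr = 80 * pi^2 * (0.071500)^2 = 80 * 9.869604 * 5.112250e-03 = 4.036 ohm

4.036 ohm


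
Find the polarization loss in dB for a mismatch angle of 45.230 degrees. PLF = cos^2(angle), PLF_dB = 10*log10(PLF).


PLF_linear = cos^2(45.230 deg) = 0.4959858
PLF_dB = 10 * log10(0.4959858) = -3.045 dB

-3.045 dB


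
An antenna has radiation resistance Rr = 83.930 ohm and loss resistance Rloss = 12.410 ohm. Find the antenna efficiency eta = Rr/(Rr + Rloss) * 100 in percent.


eta = 83.930 / (83.930 + 12.410) * 100 = 87.12%

87.12%


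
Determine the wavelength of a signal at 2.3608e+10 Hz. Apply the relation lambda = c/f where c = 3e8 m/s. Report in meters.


lambda = c / f = 3.0000e+08 / 2.3608e+10 = 0.01271 m

0.01271 m


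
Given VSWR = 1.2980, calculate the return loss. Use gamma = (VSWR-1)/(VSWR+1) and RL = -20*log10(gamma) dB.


gamma = (1.2980 - 1) / (1.2980 + 1) = 0.1296780
RL = -20 * log10(0.1296780) = 17.74 dB

17.74 dB


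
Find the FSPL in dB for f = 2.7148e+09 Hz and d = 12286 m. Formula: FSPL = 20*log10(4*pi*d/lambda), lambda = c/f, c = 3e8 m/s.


lambda = c / f = 3.0000e+08 / 2.7148e+09 = 0.1105054 m
FSPL = 20 * log10(4*pi*12286/0.1105054) = 122.9 dB

122.9 dB


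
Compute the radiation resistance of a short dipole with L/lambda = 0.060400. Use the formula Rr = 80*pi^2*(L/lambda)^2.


Rr = 80 * pi^2 * (0.060400)^2 = 80 * 9.869604 * 3.648160e-03 = 2.880 ohm

2.880 ohm


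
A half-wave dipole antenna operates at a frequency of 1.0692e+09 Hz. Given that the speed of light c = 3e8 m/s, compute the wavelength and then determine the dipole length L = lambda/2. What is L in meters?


lambda = c / f = 3.0000e+08 / 1.0692e+09 = 0.2805836 m
L = lambda / 2 = 0.2805836 / 2 = 0.1403 m

0.1403 m


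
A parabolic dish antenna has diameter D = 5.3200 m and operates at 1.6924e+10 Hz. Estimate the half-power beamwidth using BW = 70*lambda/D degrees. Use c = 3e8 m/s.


lambda = c / f = 3.0000e+08 / 1.6924e+10 = 0.01772631 m
BW = 70 * 0.01772631 / 5.3200 = 0.2332 deg

0.2332 deg


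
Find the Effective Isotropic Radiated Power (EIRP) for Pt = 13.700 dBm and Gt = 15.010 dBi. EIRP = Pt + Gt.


EIRP = Pt + Gt = 13.700 + 15.010 = 28.71 dBm

28.71 dBm


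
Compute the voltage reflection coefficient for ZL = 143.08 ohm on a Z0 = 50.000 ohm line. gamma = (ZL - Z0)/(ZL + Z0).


gamma = (143.08 - 50.000) / (143.08 + 50.000) = 0.4821

0.4821


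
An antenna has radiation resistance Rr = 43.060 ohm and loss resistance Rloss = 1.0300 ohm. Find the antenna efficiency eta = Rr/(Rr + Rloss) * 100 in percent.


eta = 43.060 / (43.060 + 1.0300) * 100 = 97.66%

97.66%


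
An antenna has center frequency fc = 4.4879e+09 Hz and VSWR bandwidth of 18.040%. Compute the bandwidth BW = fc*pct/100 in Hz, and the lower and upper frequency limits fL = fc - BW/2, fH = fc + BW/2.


BW = 4.4879e+09 * 18.040/100 = 8.096172e+08 Hz
fL = 4.4879e+09 - 8.096172e+08/2 = 4.083e+09 Hz
fH = 4.4879e+09 + 8.096172e+08/2 = 4.893e+09 Hz

BW=8.096e+08 Hz, fL=4.083e+09 Hz, fH=4.893e+09 Hz


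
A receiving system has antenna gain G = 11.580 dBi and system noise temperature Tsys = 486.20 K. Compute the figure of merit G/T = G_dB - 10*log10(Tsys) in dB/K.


G/T = 11.580 - 10*log10(486.20) = 11.580 - 26.86815 = -15.29 dB/K

-15.29 dB/K


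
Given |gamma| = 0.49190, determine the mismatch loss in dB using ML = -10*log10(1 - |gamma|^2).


ML = -10 * log10(1 - 0.49190^2) = -10 * log10(0.75803439) = 1.203 dB

1.203 dB


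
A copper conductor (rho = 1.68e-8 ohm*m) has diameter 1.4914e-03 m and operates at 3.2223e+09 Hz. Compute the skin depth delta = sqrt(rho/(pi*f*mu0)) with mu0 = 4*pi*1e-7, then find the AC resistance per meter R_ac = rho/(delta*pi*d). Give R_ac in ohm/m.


delta = sqrt(1.68e-8 / (pi * 3.2223e+09 * 4*pi*1e-7)) = 1.149190e-06 m
R_ac = 1.68e-8 / (1.149190e-06 * pi * 1.4914e-03) = 3.120 ohm/m

3.120 ohm/m


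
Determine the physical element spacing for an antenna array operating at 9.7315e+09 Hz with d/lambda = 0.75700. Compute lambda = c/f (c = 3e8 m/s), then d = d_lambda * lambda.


lambda = c / f = 3.0000e+08 / 9.7315e+09 = 0.03082772 m
d = 0.75700 * 0.03082772 = 0.02334 m

0.02334 m


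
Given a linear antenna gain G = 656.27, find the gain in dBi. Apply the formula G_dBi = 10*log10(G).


G_dBi = 10 * log10(656.27) = 28.17 dBi

28.17 dBi


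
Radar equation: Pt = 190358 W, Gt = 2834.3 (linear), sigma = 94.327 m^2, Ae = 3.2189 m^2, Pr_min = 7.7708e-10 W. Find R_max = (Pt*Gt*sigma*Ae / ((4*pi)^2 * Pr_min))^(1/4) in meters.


R^4 = 190358*2834.3*94.327*3.2189 / ((4*pi)^2 * 7.7708e-10) = 1.334981e+18
R_max = 1.334981e+18^0.25 = 33991 m

33991 m


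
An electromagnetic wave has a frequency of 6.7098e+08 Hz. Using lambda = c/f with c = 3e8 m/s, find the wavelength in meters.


lambda = c / f = 3.0000e+08 / 6.7098e+08 = 0.4471 m

0.4471 m


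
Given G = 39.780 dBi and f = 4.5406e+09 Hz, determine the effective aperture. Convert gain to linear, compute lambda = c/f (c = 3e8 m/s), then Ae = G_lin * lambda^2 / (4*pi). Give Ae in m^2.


lambda = c / f = 3.0000e+08 / 4.5406e+09 = 0.06607056 m
G_linear = 10^(39.780/10) = 9506.048
Ae = G_linear * lambda^2 / (4*pi) = 9506.048 * 0.06607056^2 / (4*pi) = 3.302 m^2

3.302 m^2


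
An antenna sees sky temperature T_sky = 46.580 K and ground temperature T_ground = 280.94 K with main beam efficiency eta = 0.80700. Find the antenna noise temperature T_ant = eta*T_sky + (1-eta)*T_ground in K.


T_ant = 0.80700 * 46.580 + (1 - 0.80700) * 280.94 = 91.81 K

91.81 K


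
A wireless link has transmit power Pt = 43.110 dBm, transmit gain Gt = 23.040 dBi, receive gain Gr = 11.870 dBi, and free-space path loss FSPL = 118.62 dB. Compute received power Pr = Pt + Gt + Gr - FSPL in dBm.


Pr = 43.110 + 23.040 + 11.870 - 118.62 = -40.60 dBm

-40.60 dBm


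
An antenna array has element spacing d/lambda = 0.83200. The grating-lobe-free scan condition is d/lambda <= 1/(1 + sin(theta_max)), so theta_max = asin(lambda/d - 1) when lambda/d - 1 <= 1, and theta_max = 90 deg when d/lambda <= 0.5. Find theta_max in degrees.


lambda/d - 1 = 1/0.83200 - 1 = 0.2019231
theta_max = asin(0.2019231) = 11.65 deg

11.65 deg


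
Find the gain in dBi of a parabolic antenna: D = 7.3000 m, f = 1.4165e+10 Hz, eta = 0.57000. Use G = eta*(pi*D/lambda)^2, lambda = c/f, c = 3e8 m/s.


lambda = c / f = 3.0000e+08 / 1.4165e+10 = 0.02117896 m
G_linear = 0.57000 * (pi * 7.3000 / 0.02117896)^2 = 668360.9
G_dBi = 10 * log10(668360.9) = 58.25 dBi

58.25 dBi


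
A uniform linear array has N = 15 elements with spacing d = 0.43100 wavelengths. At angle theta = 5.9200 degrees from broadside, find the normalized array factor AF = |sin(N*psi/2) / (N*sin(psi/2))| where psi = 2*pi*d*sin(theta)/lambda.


psi = 2*pi*0.43100*sin(5.9200 deg) = 0.2793079 rad
AF = |sin(15*0.2793079/2) / (15*sin(0.2793079/2))| = 0.4147

0.4147


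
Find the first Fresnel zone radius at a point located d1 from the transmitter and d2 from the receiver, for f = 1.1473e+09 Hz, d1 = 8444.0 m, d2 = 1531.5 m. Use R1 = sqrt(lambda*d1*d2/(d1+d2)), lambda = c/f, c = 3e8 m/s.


lambda = c / f = 3.0000e+08 / 1.1473e+09 = 0.2614835 m
R1 = sqrt(0.2614835 * 8444.0 * 1531.5 / (8444.0 + 1531.5)) = 18.41 m

18.41 m


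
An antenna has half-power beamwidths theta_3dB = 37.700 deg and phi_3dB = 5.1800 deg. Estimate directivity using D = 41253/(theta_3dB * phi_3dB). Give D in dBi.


D_linear = 41253 / (37.700 * 5.1800) = 211.2440
D_dBi = 10 * log10(211.2440) = 23.25 dBi

23.25 dBi


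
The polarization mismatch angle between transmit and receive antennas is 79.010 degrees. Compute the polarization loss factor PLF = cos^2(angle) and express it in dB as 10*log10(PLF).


PLF_linear = cos^2(79.010 deg) = 0.03634272
PLF_dB = 10 * log10(0.03634272) = -14.40 dB

-14.40 dB


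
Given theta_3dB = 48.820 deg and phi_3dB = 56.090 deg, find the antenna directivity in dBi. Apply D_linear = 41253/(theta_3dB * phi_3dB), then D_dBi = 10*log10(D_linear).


D_linear = 41253 / (48.820 * 56.090) = 15.06511
D_dBi = 10 * log10(15.06511) = 11.78 dBi

11.78 dBi


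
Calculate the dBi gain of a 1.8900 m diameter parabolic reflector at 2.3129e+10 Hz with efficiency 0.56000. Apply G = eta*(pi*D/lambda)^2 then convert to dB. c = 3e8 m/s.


lambda = c / f = 3.0000e+08 / 2.3129e+10 = 0.01297073 m
G_linear = 0.56000 * (pi * 1.8900 / 0.01297073)^2 = 117349.9
G_dBi = 10 * log10(117349.9) = 50.69 dBi

50.69 dBi


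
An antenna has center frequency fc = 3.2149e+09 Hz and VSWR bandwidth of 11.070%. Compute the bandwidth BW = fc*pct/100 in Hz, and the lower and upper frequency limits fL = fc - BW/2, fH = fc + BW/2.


BW = 3.2149e+09 * 11.070/100 = 3.558894e+08 Hz
fL = 3.2149e+09 - 3.558894e+08/2 = 3.037e+09 Hz
fH = 3.2149e+09 + 3.558894e+08/2 = 3.393e+09 Hz

BW=3.559e+08 Hz, fL=3.037e+09 Hz, fH=3.393e+09 Hz


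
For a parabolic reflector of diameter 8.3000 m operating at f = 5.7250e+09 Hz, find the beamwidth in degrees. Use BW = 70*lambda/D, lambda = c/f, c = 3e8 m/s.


lambda = c / f = 3.0000e+08 / 5.7250e+09 = 0.05240175 m
BW = 70 * 0.05240175 / 8.3000 = 0.4419 deg

0.4419 deg


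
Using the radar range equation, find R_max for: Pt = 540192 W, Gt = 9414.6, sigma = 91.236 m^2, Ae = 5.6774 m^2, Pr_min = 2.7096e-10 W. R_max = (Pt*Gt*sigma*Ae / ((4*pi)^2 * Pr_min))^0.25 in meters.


R^4 = 540192*9414.6*91.236*5.6774 / ((4*pi)^2 * 2.7096e-10) = 6.156599e+19
R_max = 6.156599e+19^0.25 = 88580 m

88580 m


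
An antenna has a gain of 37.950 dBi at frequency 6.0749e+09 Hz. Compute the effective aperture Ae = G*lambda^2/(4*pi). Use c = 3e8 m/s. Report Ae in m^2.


lambda = c / f = 3.0000e+08 / 6.0749e+09 = 0.04938353 m
G_linear = 10^(37.950/10) = 6237.348
Ae = G_linear * lambda^2 / (4*pi) = 6237.348 * 0.04938353^2 / (4*pi) = 1.210 m^2

1.210 m^2


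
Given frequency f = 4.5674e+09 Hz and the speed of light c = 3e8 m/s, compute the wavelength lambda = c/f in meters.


lambda = c / f = 3.0000e+08 / 4.5674e+09 = 0.06568 m

0.06568 m


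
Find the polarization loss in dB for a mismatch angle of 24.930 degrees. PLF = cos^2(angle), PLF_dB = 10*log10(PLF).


PLF_linear = cos^2(24.930 deg) = 0.8223287
PLF_dB = 10 * log10(0.8223287) = -0.8495 dB

-0.8495 dB


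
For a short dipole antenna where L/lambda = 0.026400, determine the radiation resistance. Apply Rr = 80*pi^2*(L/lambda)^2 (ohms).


Rr = 80 * pi^2 * (0.026400)^2 = 80 * 9.869604 * 6.969600e-04 = 0.5503 ohm

0.5503 ohm


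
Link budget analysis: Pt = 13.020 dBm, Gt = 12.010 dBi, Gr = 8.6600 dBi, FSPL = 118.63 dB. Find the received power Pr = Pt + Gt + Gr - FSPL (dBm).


Pr = 13.020 + 12.010 + 8.6600 - 118.63 = -84.94 dBm

-84.94 dBm


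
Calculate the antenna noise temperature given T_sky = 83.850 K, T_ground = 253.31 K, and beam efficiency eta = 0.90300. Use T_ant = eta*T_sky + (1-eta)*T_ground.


T_ant = 0.90300 * 83.850 + (1 - 0.90300) * 253.31 = 100.3 K

100.3 K


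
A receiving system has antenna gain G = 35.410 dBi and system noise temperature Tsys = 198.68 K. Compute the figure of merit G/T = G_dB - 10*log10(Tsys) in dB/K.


G/T = 35.410 - 10*log10(198.68) = 35.410 - 22.98154 = 12.43 dB/K

12.43 dB/K


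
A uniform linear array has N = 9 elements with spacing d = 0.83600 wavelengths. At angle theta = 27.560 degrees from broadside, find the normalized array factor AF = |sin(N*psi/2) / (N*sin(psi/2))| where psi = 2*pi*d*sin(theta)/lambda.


psi = 2*pi*0.83600*sin(27.560 deg) = 2.430325 rad
AF = |sin(9*2.430325/2) / (9*sin(2.430325/2))| = 0.1183

0.1183


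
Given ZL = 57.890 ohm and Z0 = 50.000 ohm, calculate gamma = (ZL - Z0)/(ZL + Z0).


gamma = (57.890 - 50.000) / (57.890 + 50.000) = 0.07313

0.07313


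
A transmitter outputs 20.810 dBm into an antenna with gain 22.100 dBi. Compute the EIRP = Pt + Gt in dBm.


EIRP = Pt + Gt = 20.810 + 22.100 = 42.91 dBm

42.91 dBm


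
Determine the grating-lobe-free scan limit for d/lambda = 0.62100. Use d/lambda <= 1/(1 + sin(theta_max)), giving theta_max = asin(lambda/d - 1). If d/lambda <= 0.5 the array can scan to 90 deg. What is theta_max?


lambda/d - 1 = 1/0.62100 - 1 = 0.6103060
theta_max = asin(0.6103060) = 37.61 deg

37.61 deg


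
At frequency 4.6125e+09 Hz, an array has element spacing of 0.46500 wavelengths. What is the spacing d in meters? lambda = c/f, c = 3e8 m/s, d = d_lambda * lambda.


lambda = c / f = 3.0000e+08 / 4.6125e+09 = 0.06504065 m
d = 0.46500 * 0.06504065 = 0.03024 m

0.03024 m


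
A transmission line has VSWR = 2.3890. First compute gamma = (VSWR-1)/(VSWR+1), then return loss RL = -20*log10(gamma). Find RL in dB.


gamma = (2.3890 - 1) / (2.3890 + 1) = 0.4098554
RL = -20 * log10(0.4098554) = 7.747 dB

7.747 dB


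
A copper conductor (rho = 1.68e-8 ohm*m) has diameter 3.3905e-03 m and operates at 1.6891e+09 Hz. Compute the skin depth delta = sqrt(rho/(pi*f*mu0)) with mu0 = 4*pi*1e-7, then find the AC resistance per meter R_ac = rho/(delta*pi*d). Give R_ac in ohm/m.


delta = sqrt(1.68e-8 / (pi * 1.6891e+09 * 4*pi*1e-7)) = 1.587256e-06 m
R_ac = 1.68e-8 / (1.587256e-06 * pi * 3.3905e-03) = 0.9937 ohm/m

0.9937 ohm/m


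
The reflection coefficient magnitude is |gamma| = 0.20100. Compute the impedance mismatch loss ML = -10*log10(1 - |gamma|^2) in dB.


ML = -10 * log10(1 - 0.20100^2) = -10 * log10(0.959599) = 0.1791 dB

0.1791 dB


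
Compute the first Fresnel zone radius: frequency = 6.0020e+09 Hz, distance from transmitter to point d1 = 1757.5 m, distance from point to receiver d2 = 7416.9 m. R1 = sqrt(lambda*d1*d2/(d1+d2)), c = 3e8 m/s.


lambda = c / f = 3.0000e+08 / 6.0020e+09 = 0.04998334 m
R1 = sqrt(0.04998334 * 1757.5 * 7416.9 / (1757.5 + 7416.9)) = 8.427 m

8.427 m


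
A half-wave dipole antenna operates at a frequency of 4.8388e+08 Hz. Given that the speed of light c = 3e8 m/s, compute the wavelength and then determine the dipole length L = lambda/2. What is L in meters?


lambda = c / f = 3.0000e+08 / 4.8388e+08 = 0.6199884 m
L = lambda / 2 = 0.6199884 / 2 = 0.3100 m

0.3100 m


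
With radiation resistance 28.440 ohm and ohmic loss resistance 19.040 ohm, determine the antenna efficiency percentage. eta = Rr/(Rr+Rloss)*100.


eta = 28.440 / (28.440 + 19.040) * 100 = 59.90%

59.90%


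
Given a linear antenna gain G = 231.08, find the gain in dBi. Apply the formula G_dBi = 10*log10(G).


G_dBi = 10 * log10(231.08) = 23.64 dBi

23.64 dBi


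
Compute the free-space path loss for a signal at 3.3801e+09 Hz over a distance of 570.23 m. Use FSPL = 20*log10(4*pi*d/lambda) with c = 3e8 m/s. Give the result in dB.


lambda = c / f = 3.0000e+08 / 3.3801e+09 = 0.08875477 m
FSPL = 20 * log10(4*pi*570.23/0.08875477) = 98.14 dB

98.14 dB


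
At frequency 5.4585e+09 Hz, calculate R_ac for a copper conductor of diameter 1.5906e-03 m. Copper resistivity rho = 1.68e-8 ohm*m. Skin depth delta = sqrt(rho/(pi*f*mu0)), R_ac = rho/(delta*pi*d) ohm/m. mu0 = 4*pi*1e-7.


delta = sqrt(1.68e-8 / (pi * 5.4585e+09 * 4*pi*1e-7)) = 8.829541e-07 m
R_ac = 1.68e-8 / (8.829541e-07 * pi * 1.5906e-03) = 3.808 ohm/m

3.808 ohm/m


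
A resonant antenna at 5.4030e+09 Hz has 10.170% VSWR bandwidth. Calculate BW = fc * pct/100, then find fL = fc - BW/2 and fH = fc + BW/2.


BW = 5.4030e+09 * 10.170/100 = 5.494851e+08 Hz
fL = 5.4030e+09 - 5.494851e+08/2 = 5.128e+09 Hz
fH = 5.4030e+09 + 5.494851e+08/2 = 5.678e+09 Hz

BW=5.495e+08 Hz, fL=5.128e+09 Hz, fH=5.678e+09 Hz


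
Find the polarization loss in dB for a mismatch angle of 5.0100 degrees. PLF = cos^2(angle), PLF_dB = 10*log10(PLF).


PLF_linear = cos^2(5.0100 deg) = 0.9923735
PLF_dB = 10 * log10(0.9923735) = -0.03325 dB

-0.03325 dB


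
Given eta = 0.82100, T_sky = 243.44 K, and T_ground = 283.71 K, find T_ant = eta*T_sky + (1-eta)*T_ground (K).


T_ant = 0.82100 * 243.44 + (1 - 0.82100) * 283.71 = 250.6 K

250.6 K


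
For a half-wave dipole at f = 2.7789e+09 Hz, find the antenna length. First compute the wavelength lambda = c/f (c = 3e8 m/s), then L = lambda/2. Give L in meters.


lambda = c / f = 3.0000e+08 / 2.7789e+09 = 0.1079564 m
L = lambda / 2 = 0.1079564 / 2 = 0.05398 m

0.05398 m


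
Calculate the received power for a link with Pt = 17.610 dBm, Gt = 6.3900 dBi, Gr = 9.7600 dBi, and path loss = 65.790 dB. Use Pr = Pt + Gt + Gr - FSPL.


Pr = 17.610 + 6.3900 + 9.7600 - 65.790 = -32.03 dBm

-32.03 dBm


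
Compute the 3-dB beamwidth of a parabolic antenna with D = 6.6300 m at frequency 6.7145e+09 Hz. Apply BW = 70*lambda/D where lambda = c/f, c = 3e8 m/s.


lambda = c / f = 3.0000e+08 / 6.7145e+09 = 0.04467943 m
BW = 70 * 0.04467943 / 6.6300 = 0.4717 deg

0.4717 deg


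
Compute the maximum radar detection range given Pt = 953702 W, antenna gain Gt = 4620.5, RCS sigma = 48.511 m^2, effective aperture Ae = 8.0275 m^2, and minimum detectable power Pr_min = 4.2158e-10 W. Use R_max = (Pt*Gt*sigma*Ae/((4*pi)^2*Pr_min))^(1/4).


R^4 = 953702*4620.5*48.511*8.0275 / ((4*pi)^2 * 4.2158e-10) = 2.577641e+19
R_max = 2.577641e+19^0.25 = 71253 m

71253 m


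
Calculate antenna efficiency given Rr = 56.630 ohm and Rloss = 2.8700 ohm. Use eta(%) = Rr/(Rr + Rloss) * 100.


eta = 56.630 / (56.630 + 2.8700) * 100 = 95.18%

95.18%


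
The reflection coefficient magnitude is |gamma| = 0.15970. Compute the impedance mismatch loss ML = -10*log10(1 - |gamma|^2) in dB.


ML = -10 * log10(1 - 0.15970^2) = -10 * log10(0.97449591) = 0.1122 dB

0.1122 dB


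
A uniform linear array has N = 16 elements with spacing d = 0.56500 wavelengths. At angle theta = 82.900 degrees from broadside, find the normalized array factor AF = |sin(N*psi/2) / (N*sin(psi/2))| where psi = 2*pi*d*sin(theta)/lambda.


psi = 2*pi*0.56500*sin(82.900 deg) = 3.522778 rad
AF = |sin(16*3.522778/2) / (16*sin(3.522778/2))| = 5.855e-03

5.855e-03


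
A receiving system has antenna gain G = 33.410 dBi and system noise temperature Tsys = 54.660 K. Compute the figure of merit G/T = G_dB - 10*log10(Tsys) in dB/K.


G/T = 33.410 - 10*log10(54.660) = 33.410 - 17.37670 = 16.03 dB/K

16.03 dB/K


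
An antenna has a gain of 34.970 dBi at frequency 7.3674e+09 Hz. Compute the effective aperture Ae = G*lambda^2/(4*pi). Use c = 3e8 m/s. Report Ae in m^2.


lambda = c / f = 3.0000e+08 / 7.3674e+09 = 0.04071993 m
G_linear = 10^(34.970/10) = 3140.509
Ae = G_linear * lambda^2 / (4*pi) = 3140.509 * 0.04071993^2 / (4*pi) = 0.4144 m^2

0.4144 m^2


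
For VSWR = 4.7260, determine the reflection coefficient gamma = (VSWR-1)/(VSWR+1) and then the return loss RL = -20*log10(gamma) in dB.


gamma = (4.7260 - 1) / (4.7260 + 1) = 0.6507160
RL = -20 * log10(0.6507160) = 3.732 dB

3.732 dB


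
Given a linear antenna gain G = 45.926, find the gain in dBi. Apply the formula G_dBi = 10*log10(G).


G_dBi = 10 * log10(45.926) = 16.62 dBi

16.62 dBi


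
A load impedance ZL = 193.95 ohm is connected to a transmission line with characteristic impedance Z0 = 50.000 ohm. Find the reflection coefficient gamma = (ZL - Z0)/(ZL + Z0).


gamma = (193.95 - 50.000) / (193.95 + 50.000) = 0.5901

0.5901


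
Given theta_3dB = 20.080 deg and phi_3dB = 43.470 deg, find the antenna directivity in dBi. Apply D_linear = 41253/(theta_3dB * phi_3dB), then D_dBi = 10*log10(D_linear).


D_linear = 41253 / (20.080 * 43.470) = 47.26092
D_dBi = 10 * log10(47.26092) = 16.75 dBi

16.75 dBi


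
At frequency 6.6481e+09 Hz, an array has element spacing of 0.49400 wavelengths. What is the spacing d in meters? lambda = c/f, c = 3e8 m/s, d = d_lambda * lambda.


lambda = c / f = 3.0000e+08 / 6.6481e+09 = 0.04512568 m
d = 0.49400 * 0.04512568 = 0.02229 m

0.02229 m


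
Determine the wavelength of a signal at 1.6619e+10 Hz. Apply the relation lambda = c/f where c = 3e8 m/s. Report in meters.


lambda = c / f = 3.0000e+08 / 1.6619e+10 = 0.01805 m

0.01805 m


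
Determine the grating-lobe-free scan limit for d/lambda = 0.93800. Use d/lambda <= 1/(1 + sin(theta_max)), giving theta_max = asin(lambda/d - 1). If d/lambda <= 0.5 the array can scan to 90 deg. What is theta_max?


lambda/d - 1 = 1/0.93800 - 1 = 0.06609808
theta_max = asin(0.06609808) = 3.790 deg

3.790 deg


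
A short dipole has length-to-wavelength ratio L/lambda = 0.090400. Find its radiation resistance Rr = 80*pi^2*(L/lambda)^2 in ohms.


Rr = 80 * pi^2 * (0.090400)^2 = 80 * 9.869604 * 8.172160e-03 = 6.452 ohm

6.452 ohm


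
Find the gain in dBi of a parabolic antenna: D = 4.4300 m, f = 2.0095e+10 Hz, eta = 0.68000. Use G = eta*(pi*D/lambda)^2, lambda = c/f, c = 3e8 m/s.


lambda = c / f = 3.0000e+08 / 2.0095e+10 = 0.01492909 m
G_linear = 0.68000 * (pi * 4.4300 / 0.01492909)^2 = 590948.2
G_dBi = 10 * log10(590948.2) = 57.72 dBi

57.72 dBi


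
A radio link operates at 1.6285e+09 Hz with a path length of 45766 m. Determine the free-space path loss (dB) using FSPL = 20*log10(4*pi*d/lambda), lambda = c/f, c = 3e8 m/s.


lambda = c / f = 3.0000e+08 / 1.6285e+09 = 0.1842186 m
FSPL = 20 * log10(4*pi*45766/0.1842186) = 129.9 dB

129.9 dB


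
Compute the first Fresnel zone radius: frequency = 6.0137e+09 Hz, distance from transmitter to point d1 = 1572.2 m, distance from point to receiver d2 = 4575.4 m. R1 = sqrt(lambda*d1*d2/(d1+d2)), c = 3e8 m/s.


lambda = c / f = 3.0000e+08 / 6.0137e+09 = 0.04988609 m
R1 = sqrt(0.04988609 * 1572.2 * 4575.4 / (1572.2 + 4575.4)) = 7.640 m

7.640 m


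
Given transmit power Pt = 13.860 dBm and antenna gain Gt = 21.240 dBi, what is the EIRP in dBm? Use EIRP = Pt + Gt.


EIRP = Pt + Gt = 13.860 + 21.240 = 35.10 dBm

35.10 dBm


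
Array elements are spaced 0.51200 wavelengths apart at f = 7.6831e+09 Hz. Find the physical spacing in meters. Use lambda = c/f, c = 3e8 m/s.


lambda = c / f = 3.0000e+08 / 7.6831e+09 = 0.03904674 m
d = 0.51200 * 0.03904674 = 0.01999 m

0.01999 m


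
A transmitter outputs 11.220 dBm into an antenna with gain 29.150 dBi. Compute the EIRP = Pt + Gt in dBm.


EIRP = Pt + Gt = 11.220 + 29.150 = 40.37 dBm

40.37 dBm


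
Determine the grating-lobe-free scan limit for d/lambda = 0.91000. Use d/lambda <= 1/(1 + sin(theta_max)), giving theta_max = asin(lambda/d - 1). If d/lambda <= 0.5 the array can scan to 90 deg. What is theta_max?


lambda/d - 1 = 1/0.91000 - 1 = 0.09890110
theta_max = asin(0.09890110) = 5.676 deg

5.676 deg


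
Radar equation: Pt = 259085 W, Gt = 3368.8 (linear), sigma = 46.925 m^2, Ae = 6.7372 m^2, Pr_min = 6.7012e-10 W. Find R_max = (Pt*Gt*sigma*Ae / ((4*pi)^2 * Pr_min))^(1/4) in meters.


R^4 = 259085*3368.8*46.925*6.7372 / ((4*pi)^2 * 6.7012e-10) = 2.607528e+18
R_max = 2.607528e+18^0.25 = 40184 m

40184 m


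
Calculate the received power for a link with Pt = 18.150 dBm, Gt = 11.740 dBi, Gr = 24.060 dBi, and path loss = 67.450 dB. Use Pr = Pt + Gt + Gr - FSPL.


Pr = 18.150 + 11.740 + 24.060 - 67.450 = -13.50 dBm

-13.50 dBm


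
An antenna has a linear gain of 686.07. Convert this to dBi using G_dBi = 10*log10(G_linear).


G_dBi = 10 * log10(686.07) = 28.36 dBi

28.36 dBi
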